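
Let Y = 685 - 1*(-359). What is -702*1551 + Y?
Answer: -1087758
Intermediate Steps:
Y = 1044 (Y = 685 + 359 = 1044)
-702*1551 + Y = -702*1551 + 1044 = -1088802 + 1044 = -1087758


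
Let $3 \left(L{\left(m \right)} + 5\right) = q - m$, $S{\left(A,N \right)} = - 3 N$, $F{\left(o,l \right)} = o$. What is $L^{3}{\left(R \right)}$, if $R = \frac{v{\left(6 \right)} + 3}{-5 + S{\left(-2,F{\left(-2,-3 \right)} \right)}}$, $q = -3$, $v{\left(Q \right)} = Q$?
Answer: $-729$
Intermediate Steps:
$R = 9$ ($R = \frac{6 + 3}{-5 - -6} = \frac{9}{-5 + 6} = \frac{9}{1} = 9 \cdot 1 = 9$)
$L{\left(m \right)} = -6 - \frac{m}{3}$ ($L{\left(m \right)} = -5 + \frac{-3 - m}{3} = -5 - \left(1 + \frac{m}{3}\right) = -6 - \frac{m}{3}$)
$L^{3}{\left(R \right)} = \left(-6 - 3\right)^{3} = \left(-9\right)^{3} = -729$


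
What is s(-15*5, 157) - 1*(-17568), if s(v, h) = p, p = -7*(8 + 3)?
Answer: 17491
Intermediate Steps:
p = -77 (p = -7*11 = -77)
s(v, h) = -77
s(-15*5, 157) - 1*(-17568) = -77 - 1*(-17568) = -77 + 17568 = 17491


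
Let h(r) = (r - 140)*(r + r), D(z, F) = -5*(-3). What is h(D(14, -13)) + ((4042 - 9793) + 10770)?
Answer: 1269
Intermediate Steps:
D(z, F) = 15
h(r) = 2*r*(-140 + r) (h(r) = (-140 + r)*(2*r) = 2*r*(-140 + r))
h(D(14, -13)) + ((4042 - 9793) + 10770) = 2*15*(-140 + 15) + ((4042 - 9793) + 10770) = 2*15*(-125) + (-5751 + 10770) = -3750 + 5019 = 1269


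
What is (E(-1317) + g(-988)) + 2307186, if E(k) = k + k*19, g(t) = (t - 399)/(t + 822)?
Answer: 378621823/166 ≈ 2.2809e+6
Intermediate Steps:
g(t) = (-399 + t)/(822 + t)
E(k) = 20*k (E(k) = k + 19*k = 20*k)
(E(-1317) + g(-988)) + 2307186 = (20*(-1317) + (-399 - 988)/(822 - 988)) + 2307186 = (-26340 - 1387/(-166)) + 2307186 = (-26340 - 1/166*(-1387)) + 2307186 = (-26340 + 1387/166) + 2307186 = -4371053/166 + 2307186 = 378621823/166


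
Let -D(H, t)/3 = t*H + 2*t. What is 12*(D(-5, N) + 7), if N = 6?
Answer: 732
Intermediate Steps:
D(H, t) = -6*t - 3*H*t (D(H, t) = -3*(t*H + 2*t) = -3*(H*t + 2*t) = -3*(2*t + H*t) = -6*t - 3*H*t)
12*(D(-5, N) + 7) = 12*(-3*6*(2 - 5) + 7) = 12*(-3*6*(-3) + 7) = 12*(54 + 7) = 12*61 = 732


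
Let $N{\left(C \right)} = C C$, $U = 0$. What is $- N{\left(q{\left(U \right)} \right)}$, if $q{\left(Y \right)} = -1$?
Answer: $-1$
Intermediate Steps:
$N{\left(C \right)} = C^{2}$
$- N{\left(q{\left(U \right)} \right)} = - \left(-1\right)^{2} = \left(-1\right) 1 = -1$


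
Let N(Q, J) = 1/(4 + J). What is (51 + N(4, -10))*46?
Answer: 7015/3 ≈ 2338.3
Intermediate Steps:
(51 + N(4, -10))*46 = (51 + 1/(4 - 10))*46 = (51 + 1/(-6))*46 = (51 - ⅙)*46 = (305/6)*46 = 7015/3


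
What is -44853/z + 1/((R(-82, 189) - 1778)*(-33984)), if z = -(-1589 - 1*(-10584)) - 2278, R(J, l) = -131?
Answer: 2909858839241/731341015488 ≈ 3.9788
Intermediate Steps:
z = -11273 (z = -(-1589 + 10584) - 2278 = -1*8995 - 2278 = -8995 - 2278 = -11273)
-44853/z + 1/((R(-82, 189) - 1778)*(-33984)) = -44853/(-11273) + 1/(-131 - 1778*(-33984)) = -44853*(-1/11273) - 1/33984/(-1909) = 44853/11273 - 1/1909*(-1/33984) = 44853/11273 + 1/64875456 = 2909858839241/731341015488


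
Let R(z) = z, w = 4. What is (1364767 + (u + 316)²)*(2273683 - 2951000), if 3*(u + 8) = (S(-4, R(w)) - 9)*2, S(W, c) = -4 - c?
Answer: -8855921806951/9 ≈ -9.8399e+11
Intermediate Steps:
u = -58/3 (u = -8 + (((-4 - 1*4) - 9)*2)/3 = -8 + (((-4 - 4) - 9)*2)/3 = -8 + ((-8 - 9)*2)/3 = -8 + (-17*2)/3 = -8 + (⅓)*(-34) = -8 - 34/3 = -58/3 ≈ -19.333)
(1364767 + (u + 316)²)*(2273683 - 2951000) = (1364767 + (-58/3 + 316)²)*(2273683 - 2951000) = (1364767 + (890/3)²)*(-677317) = (1364767 + 792100/9)*(-677317) = (13075003/9)*(-677317) = -8855921806951/9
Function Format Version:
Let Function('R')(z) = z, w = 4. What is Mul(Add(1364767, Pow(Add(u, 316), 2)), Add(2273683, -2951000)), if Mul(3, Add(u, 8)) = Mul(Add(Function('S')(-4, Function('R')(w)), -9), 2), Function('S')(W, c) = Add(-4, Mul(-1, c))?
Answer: Rational(-8855921806951, 9) ≈ -9.8399e+11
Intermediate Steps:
u = Rational(-58, 3) (u = Add(-8, Mul(Rational(1, 3), Mul(Add(Add(-4, Mul(-1, 4)), -9), 2))) = Add(-8, Mul(Rational(1, 3), Mul(Add(Add(-4, -4), -9), 2))) = Add(-8, Mul(Rational(1, 3), Mul(Add(-8, -9), 2))) = Add(-8, Mul(Rational(1, 3), Mul(-17, 2))) = Add(-8, Mul(Rational(1, 3), -34)) = Add(-8, Rational(-34, 3)) = Rational(-58, 3) ≈ -19.333)
Mul(Add(1364767, Pow(Add(u, 316), 2)), Add(2273683, -2951000)) = Mul(Add(1364767, Pow(Add(Rational(-58, 3), 316), 2)), Add(2273683, -2951000)) = Mul(Add(1364767, Pow(Rational(890, 3), 2)), -677317) = Mul(Add(1364767, Rational(792100, 9)), -677317) = Mul(Rational(13075003, 9), -677317) = Rational(-8855921806951, 9)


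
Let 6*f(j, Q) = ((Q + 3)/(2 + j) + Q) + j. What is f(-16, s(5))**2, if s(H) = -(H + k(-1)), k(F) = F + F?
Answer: 361/36 ≈ 10.028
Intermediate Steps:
k(F) = 2*F
s(H) = 2 - H (s(H) = -(H + 2*(-1)) = -(H - 2) = -(-2 + H) = 2 - H)
f(j, Q) = Q/6 + j/6 + (3 + Q)/(6*(2 + j)) (f(j, Q) = (((Q + 3)/(2 + j) + Q) + j)/6 = (((3 + Q)/(2 + j) + Q) + j)/6 = ((Q + (3 + Q)/(2 + j)) + j)/6 = (Q + j + (3 + Q)/(2 + j))/6 = Q/6 + j/6 + (3 + Q)/(6*(2 + j)))
f(-16, s(5))**2 = ((3 + (-16)**2 + 2*(-16) + 3*(2 - 1*5) + (2 - 1*5)*(-16))/(6*(2 - 16)))**2 = ((1/6)*(3 + 256 - 32 + 3*(2 - 5) + (2 - 5)*(-16))/(-14))**2 = ((1/6)*(-1/14)*(3 + 256 - 32 + 3*(-3) - 3*(-16)))**2 = ((1/6)*(-1/14)*(3 + 256 - 32 - 9 + 48))**2 = ((1/6)*(-1/14)*266)**2 = (-19/6)**2 = 361/36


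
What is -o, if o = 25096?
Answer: -25096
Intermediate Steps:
-o = -1*25096 = -25096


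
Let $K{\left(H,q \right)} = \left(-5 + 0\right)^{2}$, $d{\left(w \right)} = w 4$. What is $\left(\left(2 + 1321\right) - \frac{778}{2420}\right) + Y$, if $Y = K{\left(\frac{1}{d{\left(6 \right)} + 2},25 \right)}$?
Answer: $\frac{1630691}{1210} \approx 1347.7$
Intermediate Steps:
$d{\left(w \right)} = 4 w$
$K{\left(H,q \right)} = 25$ ($K{\left(H,q \right)} = \left(-5\right)^{2} = 25$)
$Y = 25$
$\left(\left(2 + 1321\right) - \frac{778}{2420}\right) + Y = \left(\left(2 + 1321\right) - \frac{778}{2420}\right) + 25 = \left(1323 - \frac{389}{1210}\right) + 25 = \frac{1600441}{1210} + 25 = \frac{1630691}{1210}$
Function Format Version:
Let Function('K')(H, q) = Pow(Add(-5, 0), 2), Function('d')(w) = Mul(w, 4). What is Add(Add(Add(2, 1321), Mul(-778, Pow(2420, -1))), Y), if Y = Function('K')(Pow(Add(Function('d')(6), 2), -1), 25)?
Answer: Rational(1630691, 1210) ≈ 1347.7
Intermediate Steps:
Function('d')(w) = Mul(4, w)
Function('K')(H, q) = 25 (Function('K')(H, q) = Pow(-5, 2) = 25)
Y = 25
Add(Add(Add(2, 1321), Mul(-778, Pow(2420, -1))), Y) = Add(Add(Add(2, 1321), Mul(-778, Pow(2420, -1))), 25) = Add(Add(1323, Mul(-778, Rational(1, 2420))), 25) = Add(Add(1323, Rational(-389, 1210)), 25) = Add(Rational(1600441, 1210), 25) = Rational(1630691, 1210)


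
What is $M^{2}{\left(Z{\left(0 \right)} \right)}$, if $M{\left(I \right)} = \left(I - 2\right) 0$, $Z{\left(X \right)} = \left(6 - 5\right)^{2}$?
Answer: $0$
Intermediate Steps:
$Z{\left(X \right)} = 1$ ($Z{\left(X \right)} = 1^{2} = 1$)
$M{\left(I \right)} = 0$ ($M{\left(I \right)} = \left(-2 + I\right) 0 = 0$)
$M^{2}{\left(Z{\left(0 \right)} \right)} = 0^{2} = 0$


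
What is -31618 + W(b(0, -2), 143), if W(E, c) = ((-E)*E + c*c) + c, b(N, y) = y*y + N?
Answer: -11042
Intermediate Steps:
b(N, y) = N + y² (b(N, y) = y² + N = N + y²)
W(E, c) = c + c² - E² (W(E, c) = (-E² + c²) + c = (c² - E²) + c = c + c² - E²)
-31618 + W(b(0, -2), 143) = -31618 + (143 + 143² - (0 + (-2)²)²) = -31618 + (143 + 20449 - (0 + 4)²) = -31618 + (143 + 20449 - 1*4²) = -31618 + (143 + 20449 - 1*16) = -31618 + (143 + 20449 - 16) = -31618 + 20576 = -11042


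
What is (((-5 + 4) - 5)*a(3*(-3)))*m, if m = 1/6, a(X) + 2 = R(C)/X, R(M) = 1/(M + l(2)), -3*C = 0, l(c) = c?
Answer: 37/18 ≈ 2.0556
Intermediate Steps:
C = 0 (C = -⅓*0 = 0)
R(M) = 1/(2 + M) (R(M) = 1/(M + 2) = 1/(2 + M))
a(X) = -2 + 1/(2*X) (a(X) = -2 + 1/((2 + 0)*X) = -2 + 1/(2*X))
m = ⅙ ≈ 0.16667
(((-5 + 4) - 5)*a(3*(-3)))*m = (((-5 + 4) - 5)*(-2 + 1/(2*((3*(-3))))))*(⅙) = ((-1 - 5)*(-2 + (½)/(-9)))*(⅙) = -6*(-2 + (½)*(-⅑))*(⅙) = -6*(-2 - 1/18)*(⅙) = -6*(-37/18)*(⅙) = (37/3)*(⅙) = 37/18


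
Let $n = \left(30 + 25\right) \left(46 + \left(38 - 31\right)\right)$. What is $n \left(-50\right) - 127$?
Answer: $-145877$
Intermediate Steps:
$n = 2915$ ($n = 55 \left(46 + 7\right) = 55 \cdot 53 = 2915$)
$n \left(-50\right) - 127 = 2915 \left(-50\right) - 127 = -145750 - 127 = -145877$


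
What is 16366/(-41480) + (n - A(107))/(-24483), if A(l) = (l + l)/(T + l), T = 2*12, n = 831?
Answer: -28498453739/66518842020 ≈ -0.42843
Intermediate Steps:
T = 24
A(l) = 2*l/(24 + l) (A(l) = (l + l)/(24 + l) = (2*l)/(24 + l) = 2*l/(24 + l))
16366/(-41480) + (n - A(107))/(-24483) = 16366/(-41480) + (831 - 2*107/(24 + 107))/(-24483) = 16366*(-1/41480) + (831 - 2*107/131)*(-1/24483) = -8183/20740 + (831 - 2*107/131)*(-1/24483) = -8183/20740 + (831 - 1*214/131)*(-1/24483) = -8183/20740 + (831 - 214/131)*(-1/24483) = -8183/20740 + (108647/131)*(-1/24483) = -8183/20740 - 108647/3207273 = -28498453739/66518842020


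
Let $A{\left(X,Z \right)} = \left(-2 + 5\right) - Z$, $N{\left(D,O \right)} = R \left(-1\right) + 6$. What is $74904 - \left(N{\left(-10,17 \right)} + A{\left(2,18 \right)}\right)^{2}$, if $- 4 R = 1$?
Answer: $\frac{1197239}{16} \approx 74828.0$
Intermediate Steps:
$R = - \frac{1}{4}$ ($R = \left(- \frac{1}{4}\right) 1 = - \frac{1}{4} \approx -0.25$)
$N{\left(D,O \right)} = \frac{25}{4}$ ($N{\left(D,O \right)} = \left(- \frac{1}{4}\right) \left(-1\right) + 6 = \frac{1}{4} + 6 = \frac{25}{4}$)
$A{\left(X,Z \right)} = 3 - Z$
$74904 - \left(N{\left(-10,17 \right)} + A{\left(2,18 \right)}\right)^{2} = 74904 - \left(\frac{25}{4} + \left(3 - 18\right)\right)^{2} = 74904 - \left(\frac{25}{4} - 15\right)^{2} = 74904 - \left(- \frac{35}{4}\right)^{2} = 74904 - \frac{1225}{16} = \frac{1197239}{16}$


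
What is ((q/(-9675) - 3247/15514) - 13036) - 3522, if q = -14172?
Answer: -828377802139/50032650 ≈ -16557.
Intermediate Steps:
((q/(-9675) - 3247/15514) - 13036) - 3522 = ((-14172/(-9675) - 3247/15514) - 13036) - 3522 = ((-14172*(-1/9675) - 3247*1/15514) - 13036) - 3522 = ((4724/3225 - 3247/15514) - 13036) - 3522 = (62816561/50032650 - 13036) - 3522 = -652162808839/50032650 - 3522 = -828377802139/50032650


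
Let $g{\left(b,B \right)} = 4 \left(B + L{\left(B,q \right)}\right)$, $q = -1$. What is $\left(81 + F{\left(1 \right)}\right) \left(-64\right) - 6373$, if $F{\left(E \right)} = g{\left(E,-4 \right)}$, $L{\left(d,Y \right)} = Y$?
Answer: $-10277$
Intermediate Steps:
$g{\left(b,B \right)} = -4 + 4 B$ ($g{\left(b,B \right)} = 4 \left(B - 1\right) = 4 \left(-1 + B\right) = -4 + 4 B$)
$F{\left(E \right)} = -20$ ($F{\left(E \right)} = -4 + 4 \left(-4\right) = -4 - 16 = -20$)
$\left(81 + F{\left(1 \right)}\right) \left(-64\right) - 6373 = \left(81 - 20\right) \left(-64\right) - 6373 = 61 \left(-64\right) - 6373 = -3904 - 6373 = -10277$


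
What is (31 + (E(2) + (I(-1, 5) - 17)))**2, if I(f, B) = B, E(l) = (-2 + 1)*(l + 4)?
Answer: 169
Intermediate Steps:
E(l) = -4 - l (E(l) = -(4 + l) = -4 - l)
(31 + (E(2) + (I(-1, 5) - 17)))**2 = (31 + ((-4 - 1*2) + (5 - 17)))**2 = (31 + ((-4 - 2) - 12))**2 = (31 + (-6 - 12))**2 = (31 - 18)**2 = 13**2 = 169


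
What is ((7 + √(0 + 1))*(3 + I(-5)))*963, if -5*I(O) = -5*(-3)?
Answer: 0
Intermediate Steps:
I(O) = -3 (I(O) = -(-1)*(-3) = -⅕*15 = -3)
((7 + √(0 + 1))*(3 + I(-5)))*963 = ((7 + √(0 + 1))*(3 - 3))*963 = ((7 + √1)*0)*963 = ((7 + 1)*0)*963 = (8*0)*963 = 0*963 = 0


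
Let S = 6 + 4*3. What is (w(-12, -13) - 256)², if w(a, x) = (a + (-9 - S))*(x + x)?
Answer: 574564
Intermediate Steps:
S = 18 (S = 6 + 12 = 18)
w(a, x) = 2*x*(-27 + a) (w(a, x) = (a + (-9 - 1*18))*(x + x) = (a + (-9 - 18))*(2*x) = (a - 27)*(2*x) = (-27 + a)*(2*x) = 2*x*(-27 + a))
(w(-12, -13) - 256)² = (2*(-13)*(-27 - 12) - 256)² = (2*(-13)*(-39) - 256)² = (1014 - 256)² = 758² = 574564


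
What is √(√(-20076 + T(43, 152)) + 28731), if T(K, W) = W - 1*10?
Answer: √(28731 + I*√19934) ≈ 169.5 + 0.4165*I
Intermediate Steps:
T(K, W) = -10 + W (T(K, W) = W - 10 = -10 + W)
√(√(-20076 + T(43, 152)) + 28731) = √(√(-20076 + (-10 + 152)) + 28731) = √(√(-20076 + 142) + 28731) = √(√(-19934) + 28731) = √(I*√19934 + 28731) = √(28731 + I*√19934)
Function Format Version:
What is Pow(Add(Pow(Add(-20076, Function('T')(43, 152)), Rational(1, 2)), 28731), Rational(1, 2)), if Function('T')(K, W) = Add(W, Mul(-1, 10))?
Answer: Pow(Add(28731, Mul(I, Pow(19934, Rational(1, 2)))), Rational(1, 2)) ≈ Add(169.50, Mul(0.4165, I))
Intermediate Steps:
Function('T')(K, W) = Add(-10, W) (Function('T')(K, W) = Add(W, -10) = Add(-10, W))
Pow(Add(Pow(Add(-20076, Function('T')(43, 152)), Rational(1, 2)), 28731), Rational(1, 2)) = Pow(Add(Pow(Add(-20076, Add(-10, 152)), Rational(1, 2)), 28731), Rational(1, 2)) = Pow(Add(Pow(Add(-20076, 142), Rational(1, 2)), 28731), Rational(1, 2)) = Pow(Add(Pow(-19934, Rational(1, 2)), 28731), Rational(1, 2)) = Pow(Add(Mul(I, Pow(19934, Rational(1, 2))), 28731), Rational(1, 2)) = Pow(Add(28731, Mul(I, Pow(19934, Rational(1, 2)))), Rational(1, 2))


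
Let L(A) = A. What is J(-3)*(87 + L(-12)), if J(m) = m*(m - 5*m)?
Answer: -2700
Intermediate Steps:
J(m) = -4*m**2 (J(m) = m*(-4*m) = -4*m**2)
J(-3)*(87 + L(-12)) = (-4*(-3)**2)*(87 - 12) = -4*9*75 = -36*75 = -2700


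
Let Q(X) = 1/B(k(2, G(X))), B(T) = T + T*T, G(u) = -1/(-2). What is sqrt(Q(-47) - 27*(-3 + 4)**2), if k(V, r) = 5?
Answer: I*sqrt(24270)/30 ≈ 5.1929*I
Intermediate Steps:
G(u) = 1/2 (G(u) = -1*(-1/2) = 1/2)
B(T) = T + T**2
Q(X) = 1/30 (Q(X) = 1/(5*(1 + 5)) = 1/(5*6) = 1/30)
sqrt(Q(-47) - 27*(-3 + 4)**2) = sqrt(1/30 - 27*(-3 + 4)**2) = sqrt(1/30 - 27*1**2) = sqrt(1/30 - 27*1) = sqrt(1/30 - 27) = sqrt(-809/30) = I*sqrt(24270)/30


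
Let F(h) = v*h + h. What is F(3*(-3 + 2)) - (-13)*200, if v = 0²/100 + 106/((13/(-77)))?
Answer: 58247/13 ≈ 4480.5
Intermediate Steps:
v = -8162/13 (v = 0*(1/100) + 106/((13*(-1/77))) = 0 + 106/(-13/77) = 0 + 106*(-77/13) = 0 - 8162/13 = -8162/13 ≈ -627.85)
F(h) = -8149*h/13 (F(h) = -8162*h/13 + h = -8149*h/13)
F(3*(-3 + 2)) - (-13)*200 = -24447*(-3 + 2)/13 - (-13)*200 = -24447*(-1)/13 - 1*(-2600) = -8149/13*(-3) + 2600 = 24447/13 + 2600 = 58247/13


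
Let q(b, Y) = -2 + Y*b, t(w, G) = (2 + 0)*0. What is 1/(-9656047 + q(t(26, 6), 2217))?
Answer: -1/9656049 ≈ -1.0356e-7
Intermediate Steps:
t(w, G) = 0 (t(w, G) = 2*0 = 0)
1/(-9656047 + q(t(26, 6), 2217)) = 1/(-9656047 + (-2 + 2217*0)) = 1/(-9656047 + (-2 + 0)) = 1/(-9656047 - 2) = 1/(-9656049) = -1/9656049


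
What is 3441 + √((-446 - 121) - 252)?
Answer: 3441 + 3*I*√91 ≈ 3441.0 + 28.618*I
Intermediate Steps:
3441 + √((-446 - 121) - 252) = 3441 + √(-567 - 252) = 3441 + √(-819) = 3441 + 3*I*√91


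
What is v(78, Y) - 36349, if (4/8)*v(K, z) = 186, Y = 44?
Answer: -35977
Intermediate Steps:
v(K, z) = 372 (v(K, z) = 2*186 = 372)
v(78, Y) - 36349 = 372 - 36349 = -35977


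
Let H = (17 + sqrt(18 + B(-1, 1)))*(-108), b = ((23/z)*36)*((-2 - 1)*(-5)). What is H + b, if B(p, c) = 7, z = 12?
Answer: -1341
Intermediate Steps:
b = 1035 (b = ((23/12)*36)*((-2 - 1)*(-5)) = ((23*(1/12))*36)*(-3*(-5)) = ((23/12)*36)*15 = 69*15 = 1035)
H = -2376 (H = (17 + sqrt(18 + 7))*(-108) = (17 + sqrt(25))*(-108) = (17 + 5)*(-108) = 22*(-108) = -2376)
H + b = -2376 + 1035 = -1341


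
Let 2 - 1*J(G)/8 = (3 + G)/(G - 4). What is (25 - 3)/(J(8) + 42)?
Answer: 11/18 ≈ 0.61111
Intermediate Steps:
J(G) = 16 - 8*(3 + G)/(-4 + G) (J(G) = 16 - 8*(3 + G)/(G - 4) = 16 - 8*(3 + G)/(-4 + G))
(25 - 3)/(J(8) + 42) = (25 - 3)/(8*(-11 + 8)/(-4 + 8) + 42) = 22/(8*(-3)/4 + 42) = 22/(8*(1/4)*(-3) + 42) = 22/(-6 + 42) = 22/36 = 22*(1/36) = 11/18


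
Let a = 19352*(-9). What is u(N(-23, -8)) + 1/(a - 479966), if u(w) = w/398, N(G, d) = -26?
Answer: -8503941/130172666 ≈ -0.065328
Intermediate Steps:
a = -174168
u(w) = w/398 (u(w) = w*(1/398) = w/398)
u(N(-23, -8)) + 1/(a - 479966) = (1/398)*(-26) + 1/(-174168 - 479966) = -13/199 + 1/(-654134) = -13/199 - 1/654134 = -8503941/130172666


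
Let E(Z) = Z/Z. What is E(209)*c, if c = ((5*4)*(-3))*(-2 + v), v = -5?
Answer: 420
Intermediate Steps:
E(Z) = 1
c = 420 (c = ((5*4)*(-3))*(-2 - 5) = (20*(-3))*(-7) = -60*(-7) = 420)
E(209)*c = 1*420 = 420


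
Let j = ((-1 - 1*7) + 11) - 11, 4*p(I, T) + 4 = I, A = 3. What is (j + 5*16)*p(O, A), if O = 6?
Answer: 36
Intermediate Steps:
p(I, T) = -1 + I/4
j = -8 (j = ((-1 - 7) + 11) - 11 = (-8 + 11) - 11 = 3 - 11 = -8)
(j + 5*16)*p(O, A) = (-8 + 5*16)*(-1 + (1/4)*6) = (-8 + 80)*(-1 + 3/2) = 72*(1/2) = 36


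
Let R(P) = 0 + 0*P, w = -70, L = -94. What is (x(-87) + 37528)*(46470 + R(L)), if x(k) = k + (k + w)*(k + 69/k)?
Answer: 69031696170/29 ≈ 2.3804e+9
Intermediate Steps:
x(k) = k + (-70 + k)*(k + 69/k) (x(k) = k + (k - 70)*(k + 69/k) = k + (-70 + k)*(k + 69/k))
R(P) = 0 (R(P) = 0 + 0 = 0)
(x(-87) + 37528)*(46470 + R(L)) = ((69 + (-87)² - 4830/(-87) - 69*(-87)) + 37528)*(46470 + 0) = ((69 + 7569 - 4830*(-1/87) + 6003) + 37528)*46470 = ((69 + 7569 + 1610/29 + 6003) + 37528)*46470 = (397199/29 + 37528)*46470 = (1485511/29)*46470 = 69031696170/29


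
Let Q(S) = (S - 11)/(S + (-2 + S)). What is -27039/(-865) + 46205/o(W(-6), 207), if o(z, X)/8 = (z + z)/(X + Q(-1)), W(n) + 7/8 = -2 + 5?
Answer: 4197028788/14705 ≈ 2.8542e+5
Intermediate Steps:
Q(S) = (-11 + S)/(-2 + 2*S)
W(n) = 17/8 (W(n) = -7/8 + (-2 + 5) = -7/8 + 3 = 17/8)
o(z, X) = 16*z/(3 + X) (o(z, X) = 8*((z + z)/(X + (-11 - 1)/(2*(-1 - 1)))) = 8*((2*z)/(X + (1/2)*(-12)/(-2))) = 8*((2*z)/(X + (1/2)*(-1/2)*(-12))) = 8*((2*z)/(X + 3)) = 8*((2*z)/(3 + X)) = 8*(2*z/(3 + X)) = 16*z/(3 + X))
-27039/(-865) + 46205/o(W(-6), 207) = -27039/(-865) + 46205/((16*(17/8)/(3 + 207))) = -27039*(-1/865) + 46205/((16*(17/8)/210)) = 27039/865 + 46205/((16*(17/8)*(1/210))) = 27039/865 + 46205/(17/105) = 27039/865 + 46205*(105/17) = 27039/865 + 4851525/17 = 4197028788/14705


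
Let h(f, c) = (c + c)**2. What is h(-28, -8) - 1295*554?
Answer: -717174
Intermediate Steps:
h(f, c) = 4*c**2 (h(f, c) = (2*c)**2 = 4*c**2)
h(-28, -8) - 1295*554 = 4*(-8)**2 - 1295*554 = 4*64 - 717430 = 256 - 717430 = -717174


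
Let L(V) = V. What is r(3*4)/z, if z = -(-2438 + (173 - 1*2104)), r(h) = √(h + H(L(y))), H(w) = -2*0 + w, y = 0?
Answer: 2*√3/4369 ≈ 0.00079288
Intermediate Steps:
H(w) = w (H(w) = 0 + w = w)
r(h) = √h (r(h) = √(h + 0) = √h)
z = 4369 (z = -(-2438 + (173 - 2104)) = -(-2438 - 1931) = -1*(-4369) = 4369)
r(3*4)/z = √(3*4)/4369 = √12*(1/4369) = (2*√3)*(1/4369) = 2*√3/4369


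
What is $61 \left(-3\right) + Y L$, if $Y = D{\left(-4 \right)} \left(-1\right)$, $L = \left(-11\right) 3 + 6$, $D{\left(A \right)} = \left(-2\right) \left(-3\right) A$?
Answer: $-831$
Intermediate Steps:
$D{\left(A \right)} = 6 A$
$L = -27$ ($L = -33 + 6 = -27$)
$Y = 24$ ($Y = 6 \left(-4\right) \left(-1\right) = \left(-24\right) \left(-1\right) = 24$)
$61 \left(-3\right) + Y L = 61 \left(-3\right) + 24 \left(-27\right) = -183 - 648 = -831$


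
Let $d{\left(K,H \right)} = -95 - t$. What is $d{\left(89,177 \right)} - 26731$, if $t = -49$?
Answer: $-26777$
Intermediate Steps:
$d{\left(K,H \right)} = -46$ ($d{\left(K,H \right)} = -95 - -49 = -95 + 49 = -46$)
$d{\left(89,177 \right)} - 26731 = -46 - 26731 = -26777$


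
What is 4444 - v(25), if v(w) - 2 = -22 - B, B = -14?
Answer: 4450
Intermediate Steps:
v(w) = -6 (v(w) = 2 + (-22 - 1*(-14)) = 2 + (-22 + 14) = 2 - 8 = -6)
4444 - v(25) = 4444 - 1*(-6) = 4444 + 6 = 4450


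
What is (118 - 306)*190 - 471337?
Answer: -507057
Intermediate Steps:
(118 - 306)*190 - 471337 = -188*190 - 471337 = -35720 - 471337 = -507057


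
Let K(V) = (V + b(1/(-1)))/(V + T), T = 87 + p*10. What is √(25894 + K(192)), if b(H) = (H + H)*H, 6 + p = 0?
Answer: 2*√310486155/219 ≈ 160.92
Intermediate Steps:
p = -6 (p = -6 + 0 = -6)
b(H) = 2*H² (b(H) = (2*H)*H = 2*H²)
T = 27 (T = 87 - 6*10 = 87 - 60 = 27)
K(V) = (2 + V)/(27 + V) (K(V) = (V + 2*(1/(-1))²)/(V + 27) = (V + 2*(-1)²)/(27 + V) = (V + 2*1)/(27 + V) = (V + 2)/(27 + V) = (2 + V)/(27 + V))
√(25894 + K(192)) = √(25894 + (2 + 192)/(27 + 192)) = √(25894 + 194/219) = √(5670980/219) = 2*√310486155/219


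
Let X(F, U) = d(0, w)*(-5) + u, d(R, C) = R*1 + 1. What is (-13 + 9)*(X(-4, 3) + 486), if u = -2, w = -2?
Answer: -1916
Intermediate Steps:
d(R, C) = 1 + R (d(R, C) = R + 1 = 1 + R)
X(F, U) = -7 (X(F, U) = (1 + 0)*(-5) - 2 = 1*(-5) - 2 = -5 - 2 = -7)
(-13 + 9)*(X(-4, 3) + 486) = (-13 + 9)*(-7 + 486) = -4*479 = -1916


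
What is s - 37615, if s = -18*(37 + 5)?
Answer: -38371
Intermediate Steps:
s = -756 (s = -18*42 = -756)
s - 37615 = -756 - 37615 = -38371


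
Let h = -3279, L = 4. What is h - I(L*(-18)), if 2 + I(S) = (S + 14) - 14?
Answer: -3205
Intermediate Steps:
I(S) = -2 + S (I(S) = -2 + ((S + 14) - 14) = -2 + ((14 + S) - 14) = -2 + S)
h - I(L*(-18)) = -3279 - (-2 + 4*(-18)) = -3279 - (-2 - 72) = -3279 - 1*(-74) = -3279 + 74 = -3205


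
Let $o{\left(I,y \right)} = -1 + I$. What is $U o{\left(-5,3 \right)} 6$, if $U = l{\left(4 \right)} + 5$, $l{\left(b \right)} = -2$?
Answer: $-108$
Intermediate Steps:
$U = 3$ ($U = -2 + 5 = 3$)
$U o{\left(-5,3 \right)} 6 = 3 \left(-1 - 5\right) 6 = 3 \left(-6\right) 6 = \left(-18\right) 6 = -108$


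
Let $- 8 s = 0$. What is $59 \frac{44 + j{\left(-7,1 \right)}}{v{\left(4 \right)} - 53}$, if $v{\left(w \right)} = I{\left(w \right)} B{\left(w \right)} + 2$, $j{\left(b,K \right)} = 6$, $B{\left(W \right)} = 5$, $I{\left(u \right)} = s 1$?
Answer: $- \frac{2950}{51} \approx -57.843$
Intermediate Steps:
$s = 0$ ($s = \left(- \frac{1}{8}\right) 0 = 0$)
$I{\left(u \right)} = 0$ ($I{\left(u \right)} = 0 \cdot 1 = 0$)
$v{\left(w \right)} = 2$ ($v{\left(w \right)} = 0 \cdot 5 + 2 = 0 + 2 = 2$)
$59 \frac{44 + j{\left(-7,1 \right)}}{v{\left(4 \right)} - 53} = 59 \frac{44 + 6}{2 - 53} = 59 \frac{50}{-51} = 59 \cdot 50 \left(- \frac{1}{51}\right) = 59 \left(- \frac{50}{51}\right) = - \frac{2950}{51}$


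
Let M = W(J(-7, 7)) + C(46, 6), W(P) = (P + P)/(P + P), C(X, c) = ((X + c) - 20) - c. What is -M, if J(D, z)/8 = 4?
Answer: -27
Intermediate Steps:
J(D, z) = 32 (J(D, z) = 8*4 = 32)
C(X, c) = -20 + X (C(X, c) = (-20 + X + c) - c = -20 + X)
W(P) = 1 (W(P) = (2*P)/((2*P)) = (2*P)*(1/(2*P)) = 1)
M = 27 (M = 1 + (-20 + 46) = 1 + 26 = 27)
-M = -1*27 = -27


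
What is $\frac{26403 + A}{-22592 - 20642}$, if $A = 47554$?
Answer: $- \frac{73957}{43234} \approx -1.7106$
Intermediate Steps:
$\frac{26403 + A}{-22592 - 20642} = \frac{26403 + 47554}{-22592 - 20642} = \frac{73957}{-43234} = 73957 \left(- \frac{1}{43234}\right) = - \frac{73957}{43234}$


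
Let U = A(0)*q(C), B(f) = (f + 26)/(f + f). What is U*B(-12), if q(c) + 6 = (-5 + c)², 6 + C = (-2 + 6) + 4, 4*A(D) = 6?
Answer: -21/8 ≈ -2.6250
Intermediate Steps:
A(D) = 3/2 (A(D) = (¼)*6 = 3/2)
B(f) = (26 + f)/(2*f) (B(f) = (26 + f)/((2*f)) = (26 + f)*(1/(2*f)) = (26 + f)/(2*f))
C = 2 (C = -6 + ((-2 + 6) + 4) = -6 + (4 + 4) = -6 + 8 = 2)
q(c) = -6 + (-5 + c)²
U = 9/2 (U = 3*(-6 + (-5 + 2)²)/2 = 3*(-6 + (-3)²)/2 = 3*(-6 + 9)/2 = (3/2)*3 = 9/2 ≈ 4.5000)
U*B(-12) = 9*((½)*(26 - 12)/(-12))/2 = 9*((½)*(-1/12)*14)/2 = (9/2)*(-7/12) = -21/8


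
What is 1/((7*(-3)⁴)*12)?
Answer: 1/6804 ≈ 0.00014697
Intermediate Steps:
1/((7*(-3)⁴)*12) = 1/((7*81)*12) = 1/(567*12) = 1/6804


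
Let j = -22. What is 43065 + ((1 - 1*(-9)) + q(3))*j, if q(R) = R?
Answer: 42779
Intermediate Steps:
43065 + ((1 - 1*(-9)) + q(3))*j = 43065 + ((1 - 1*(-9)) + 3)*(-22) = 43065 + ((1 + 9) + 3)*(-22) = 43065 + (10 + 3)*(-22) = 43065 + 13*(-22) = 43065 - 286 = 42779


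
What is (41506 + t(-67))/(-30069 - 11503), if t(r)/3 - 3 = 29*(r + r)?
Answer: -29857/41572 ≈ -0.71820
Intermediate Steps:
t(r) = 9 + 174*r (t(r) = 9 + 3*(29*(r + r)) = 9 + 3*(29*(2*r)) = 9 + 3*(58*r) = 9 + 174*r)
(41506 + t(-67))/(-30069 - 11503) = (41506 + (9 + 174*(-67)))/(-30069 - 11503) = (41506 + (9 - 11658))/(-41572) = (41506 - 11649)*(-1/41572) = 29857*(-1/41572) = -29857/41572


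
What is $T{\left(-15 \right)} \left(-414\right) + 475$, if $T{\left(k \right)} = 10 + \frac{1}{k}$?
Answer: $- \frac{18187}{5} \approx -3637.4$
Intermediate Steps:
$T{\left(-15 \right)} \left(-414\right) + 475 = \left(10 + \frac{1}{-15}\right) \left(-414\right) + 475 = \left(10 - \frac{1}{15}\right) \left(-414\right) + 475 = \frac{149}{15} \left(-414\right) + 475 = - \frac{20562}{5} + 475 = - \frac{18187}{5}$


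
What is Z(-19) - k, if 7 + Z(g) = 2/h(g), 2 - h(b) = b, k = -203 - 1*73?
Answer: 5651/21 ≈ 269.10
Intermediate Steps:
k = -276 (k = -203 - 73 = -276)
h(b) = 2 - b
Z(g) = -7 + 2/(2 - g)
Z(-19) - k = (12 - 7*(-19))/(-2 - 19) - 1*(-276) = (12 + 133)/(-21) + 276 = -1/21*145 + 276 = -145/21 + 276 = 5651/21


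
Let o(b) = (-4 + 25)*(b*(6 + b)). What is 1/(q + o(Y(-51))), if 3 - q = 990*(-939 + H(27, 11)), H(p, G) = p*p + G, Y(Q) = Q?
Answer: 1/245208 ≈ 4.0782e-6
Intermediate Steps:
H(p, G) = G + p² (H(p, G) = p² + G = G + p²)
o(b) = 21*b*(6 + b) (o(b) = 21*(b*(6 + b)) = 21*b*(6 + b))
q = 197013 (q = 3 - 990*(-939 + (11 + 27²)) = 3 - 990*(-939 + (11 + 729)) = 3 - 990*(-939 + 740) = 3 - 990*(-199) = 3 - 1*(-197010) = 3 + 197010 = 197013)
1/(q + o(Y(-51))) = 1/(197013 + 21*(-51)*(6 - 51)) = 1/(197013 + 21*(-51)*(-45)) = 1/(197013 + 48195) = 1/245208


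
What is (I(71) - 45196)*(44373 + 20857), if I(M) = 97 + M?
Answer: -2937176440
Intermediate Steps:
(I(71) - 45196)*(44373 + 20857) = ((97 + 71) - 45196)*(44373 + 20857) = (168 - 45196)*65230 = -45028*65230 = -2937176440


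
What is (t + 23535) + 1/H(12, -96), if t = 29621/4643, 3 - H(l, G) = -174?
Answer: 19346569445/821811 ≈ 23541.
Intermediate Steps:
H(l, G) = 177 (H(l, G) = 3 - 1*(-174) = 3 + 174 = 177)
t = 29621/4643 (t = 29621*(1/4643) = 29621/4643 ≈ 6.3797)
(t + 23535) + 1/H(12, -96) = (29621/4643 + 23535) + 1/177 = 109302626/4643 + 1/177 = 19346569445/821811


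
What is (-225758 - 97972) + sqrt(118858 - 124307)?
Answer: -323730 + I*sqrt(5449) ≈ -3.2373e+5 + 73.817*I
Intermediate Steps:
(-225758 - 97972) + sqrt(118858 - 124307) = -323730 + sqrt(-5449) = -323730 + I*sqrt(5449)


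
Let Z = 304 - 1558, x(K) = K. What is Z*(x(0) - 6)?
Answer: 7524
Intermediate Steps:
Z = -1254
Z*(x(0) - 6) = -1254*(0 - 6) = -1254*(-6) = 7524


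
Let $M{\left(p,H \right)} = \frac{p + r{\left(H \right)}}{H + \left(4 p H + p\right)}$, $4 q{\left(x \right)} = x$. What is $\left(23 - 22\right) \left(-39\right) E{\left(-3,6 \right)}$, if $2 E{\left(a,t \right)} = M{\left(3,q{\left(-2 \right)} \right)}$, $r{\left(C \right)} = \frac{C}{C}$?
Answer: $\frac{156}{7} \approx 22.286$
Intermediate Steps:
$r{\left(C \right)} = 1$
$q{\left(x \right)} = \frac{x}{4}$
$M{\left(p,H \right)} = \frac{1 + p}{H + p + 4 H p}$ ($M{\left(p,H \right)} = \frac{p + 1}{H + \left(4 p H + p\right)} = \frac{1 + p}{H + \left(4 H p + p\right)} = \frac{1 + p}{H + \left(p + 4 H p\right)} = \frac{1 + p}{H + p + 4 H p}$)
$E{\left(a,t \right)} = - \frac{4}{7}$ ($E{\left(a,t \right)} = \frac{\frac{1}{\frac{1}{4} \left(-2\right) + 3 + 4 \cdot \frac{1}{4} \left(-2\right) 3} \left(1 + 3\right)}{2} = \frac{\frac{1}{- \frac{1}{2} + 3 + 4 \left(- \frac{1}{2}\right) 3} \cdot 4}{2} = \frac{\frac{1}{- \frac{1}{2} + 3 - 6} \cdot 4}{2} = \frac{\frac{1}{- \frac{7}{2}} \cdot 4}{2} = \frac{\left(- \frac{2}{7}\right) 4}{2} = \frac{1}{2} \left(- \frac{8}{7}\right) = - \frac{4}{7}$)
$\left(23 - 22\right) \left(-39\right) E{\left(-3,6 \right)} = \left(23 - 22\right) \left(-39\right) \left(- \frac{4}{7}\right) = 1 \left(-39\right) \left(- \frac{4}{7}\right) = \left(-39\right) \left(- \frac{4}{7}\right) = \frac{156}{7}$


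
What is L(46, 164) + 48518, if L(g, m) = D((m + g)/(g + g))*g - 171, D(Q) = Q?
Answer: 48452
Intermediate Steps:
L(g, m) = -171 + g/2 + m/2 (L(g, m) = ((m + g)/(g + g))*g - 171 = ((g + m)/((2*g)))*g - 171 = ((g + m)*(1/(2*g)))*g - 171 = ((g + m)/(2*g))*g - 171 = (g/2 + m/2) - 171 = -171 + g/2 + m/2)
L(46, 164) + 48518 = (-171 + (1/2)*46 + (1/2)*164) + 48518 = (-171 + 23 + 82) + 48518 = -66 + 48518 = 48452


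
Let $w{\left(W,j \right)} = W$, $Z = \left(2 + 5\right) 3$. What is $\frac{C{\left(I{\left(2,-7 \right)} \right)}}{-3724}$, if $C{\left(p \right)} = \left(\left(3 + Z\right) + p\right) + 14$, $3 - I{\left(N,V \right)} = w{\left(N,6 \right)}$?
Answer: $- \frac{39}{3724} \approx -0.010473$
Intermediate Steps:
$Z = 21$ ($Z = 7 \cdot 3 = 21$)
$I{\left(N,V \right)} = 3 - N$
$C{\left(p \right)} = 38 + p$ ($C{\left(p \right)} = \left(\left(3 + 21\right) + p\right) + 14 = \left(24 + p\right) + 14 = 38 + p$)
$\frac{C{\left(I{\left(2,-7 \right)} \right)}}{-3724} = \frac{38 + \left(3 - 2\right)}{-3724} = \left(38 + \left(3 - 2\right)\right) \left(- \frac{1}{3724}\right) = \left(38 + 1\right) \left(- \frac{1}{3724}\right) = 39 \left(- \frac{1}{3724}\right) = - \frac{39}{3724}$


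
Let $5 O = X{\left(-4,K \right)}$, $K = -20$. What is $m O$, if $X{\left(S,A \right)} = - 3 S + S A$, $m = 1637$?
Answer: $\frac{150604}{5} \approx 30121.0$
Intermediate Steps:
$X{\left(S,A \right)} = - 3 S + A S$
$O = \frac{92}{5}$ ($O = \frac{\left(-4\right) \left(-3 - 20\right)}{5} = \frac{\left(-4\right) \left(-23\right)}{5} = \frac{1}{5} \cdot 92 = \frac{92}{5} \approx 18.4$)
$m O = 1637 \cdot \frac{92}{5} = \frac{150604}{5}$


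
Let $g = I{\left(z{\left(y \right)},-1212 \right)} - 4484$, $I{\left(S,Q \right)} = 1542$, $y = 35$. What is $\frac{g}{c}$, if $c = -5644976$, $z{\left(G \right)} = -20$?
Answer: $\frac{1471}{2822488} \approx 0.00052117$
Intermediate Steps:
$g = -2942$ ($g = 1542 - 4484 = -2942$)
$\frac{g}{c} = - \frac{2942}{-5644976} = \left(-2942\right) \left(- \frac{1}{5644976}\right) = \frac{1471}{2822488}$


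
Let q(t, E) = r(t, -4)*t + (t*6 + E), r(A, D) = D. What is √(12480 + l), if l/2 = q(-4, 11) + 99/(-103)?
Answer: 2*√33110895/103 ≈ 111.73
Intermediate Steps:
q(t, E) = E + 2*t (q(t, E) = -4*t + (t*6 + E) = -4*t + (6*t + E) = -4*t + (E + 6*t) = E + 2*t)
l = 420/103 (l = 2*((11 + 2*(-4)) + 99/(-103)) = 2*((11 - 8) + 99*(-1/103)) = 2*(3 - 99/103) = 2*(210/103) = 420/103 ≈ 4.0777)
√(12480 + l) = √(12480 + 420/103) = √(1285860/103) = 2*√33110895/103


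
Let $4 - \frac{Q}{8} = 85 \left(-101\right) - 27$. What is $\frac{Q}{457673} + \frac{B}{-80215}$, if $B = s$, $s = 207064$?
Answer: $- \frac{89238542552}{36712239695} \approx -2.4308$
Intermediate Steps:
$B = 207064$
$Q = 68928$ ($Q = 32 - 8 \left(85 \left(-101\right) - 27\right) = 32 - 8 \left(-8585 - 27\right) = 32 - -68896 = 32 + 68896 = 68928$)
$\frac{Q}{457673} + \frac{B}{-80215} = \frac{68928}{457673} + \frac{207064}{-80215} = 68928 \cdot \frac{1}{457673} + 207064 \left(- \frac{1}{80215}\right) = \frac{68928}{457673} - \frac{207064}{80215} = - \frac{89238542552}{36712239695}$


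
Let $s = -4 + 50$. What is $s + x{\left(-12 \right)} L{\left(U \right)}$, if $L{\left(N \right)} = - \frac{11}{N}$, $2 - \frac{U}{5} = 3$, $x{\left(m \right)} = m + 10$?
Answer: $\frac{208}{5} \approx 41.6$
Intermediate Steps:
$x{\left(m \right)} = 10 + m$
$U = -5$ ($U = 10 - 15 = -5$)
$s = 46$
$s + x{\left(-12 \right)} L{\left(U \right)} = 46 + \left(10 - 12\right) \left(- \frac{11}{-5}\right) = 46 - 2 \left(\left(-11\right) \left(- \frac{1}{5}\right)\right) = 46 - \frac{22}{5} = \frac{208}{5}$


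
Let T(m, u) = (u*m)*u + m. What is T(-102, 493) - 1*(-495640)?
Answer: -24295460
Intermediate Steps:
T(m, u) = m + m*u**2 (T(m, u) = (m*u)*u + m = m*u**2 + m = m + m*u**2)
T(-102, 493) - 1*(-495640) = -102*(1 + 493**2) - 1*(-495640) = -102*(1 + 243049) + 495640 = -102*243050 + 495640 = -24791100 + 495640 = -24295460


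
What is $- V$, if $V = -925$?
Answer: $925$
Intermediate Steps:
$- V = \left(-1\right) \left(-925\right) = 925$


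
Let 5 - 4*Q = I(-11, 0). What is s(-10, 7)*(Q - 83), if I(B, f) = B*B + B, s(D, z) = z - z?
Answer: 0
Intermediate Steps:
s(D, z) = 0
I(B, f) = B + B**2 (I(B, f) = B**2 + B = B + B**2)
Q = -105/4 (Q = 5/4 - (-11)*(1 - 11)/4 = 5/4 - (-11)*(-10)/4 = 5/4 - 1/4*110 = 5/4 - 55/2 = -105/4 ≈ -26.250)
s(-10, 7)*(Q - 83) = 0*(-105/4 - 83) = 0*(-437/4) = 0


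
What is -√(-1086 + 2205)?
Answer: -√1119 ≈ -33.451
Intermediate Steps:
-√(-1086 + 2205) = -√1119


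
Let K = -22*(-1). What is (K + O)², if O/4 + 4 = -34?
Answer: 16900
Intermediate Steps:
O = -152 (O = -16 + 4*(-34) = -16 - 136 = -152)
K = 22
(K + O)² = (22 - 152)² = (-130)² = 16900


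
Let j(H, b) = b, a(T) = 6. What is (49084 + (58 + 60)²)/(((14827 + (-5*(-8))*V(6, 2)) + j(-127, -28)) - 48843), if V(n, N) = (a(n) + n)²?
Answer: -15752/7071 ≈ -2.2277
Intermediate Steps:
V(n, N) = (6 + n)²
(49084 + (58 + 60)²)/(((14827 + (-5*(-8))*V(6, 2)) + j(-127, -28)) - 48843) = (49084 + (58 + 60)²)/(((14827 + (-5*(-8))*(6 + 6)²) - 28) - 48843) = (49084 + 118²)/(((14827 + 40*12²) - 28) - 48843) = (49084 + 13924)/(((14827 + 40*144) - 28) - 48843) = 63008/(((14827 + 5760) - 28) - 48843) = 63008/((20587 - 28) - 48843) = 63008/(20559 - 48843) = 63008/(-28284) = 63008*(-1/28284) = -15752/7071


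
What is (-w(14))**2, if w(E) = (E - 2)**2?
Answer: 20736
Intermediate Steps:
w(E) = (-2 + E)**2
(-w(14))**2 = (-(-2 + 14)**2)**2 = (-1*12**2)**2 = (-1*144)**2 = (-144)**2 = 20736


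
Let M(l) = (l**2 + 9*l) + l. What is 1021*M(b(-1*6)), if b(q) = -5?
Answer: -25525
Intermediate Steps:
M(l) = l**2 + 10*l
1021*M(b(-1*6)) = 1021*(-5*(10 - 5)) = 1021*(-5*5) = 1021*(-25) = -25525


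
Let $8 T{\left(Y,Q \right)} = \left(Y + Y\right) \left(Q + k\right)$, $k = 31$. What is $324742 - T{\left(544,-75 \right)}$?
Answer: $330726$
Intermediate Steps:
$T{\left(Y,Q \right)} = \frac{Y \left(31 + Q\right)}{4}$ ($T{\left(Y,Q \right)} = \frac{\left(Y + Y\right) \left(Q + 31\right)}{8} = \frac{2 Y \left(31 + Q\right)}{8} = \frac{Y \left(31 + Q\right)}{4}$)
$324742 - T{\left(544,-75 \right)} = 324742 - \frac{1}{4} \cdot 544 \left(31 - 75\right) = 324742 - \frac{1}{4} \cdot 544 \left(-44\right) = 324742 - -5984 = 324742 + 5984 = 330726$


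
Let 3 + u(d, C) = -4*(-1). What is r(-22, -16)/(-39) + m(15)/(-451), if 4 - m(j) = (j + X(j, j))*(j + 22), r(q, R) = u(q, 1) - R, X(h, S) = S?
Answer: 35467/17589 ≈ 2.0164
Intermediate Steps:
u(d, C) = 1 (u(d, C) = -3 - 4*(-1) = -3 + 4 = 1)
r(q, R) = 1 - R
m(j) = 4 - 2*j*(22 + j) (m(j) = 4 - (j + j)*(j + 22) = 4 - 2*j*(22 + j))
r(-22, -16)/(-39) + m(15)/(-451) = (1 - 1*(-16))/(-39) + (4 - 44*15 - 2*15²)/(-451) = (1 + 16)*(-1/39) + (4 - 660 - 2*225)*(-1/451) = 17*(-1/39) + (4 - 660 - 450)*(-1/451) = -17/39 - 1106*(-1/451) = -17/39 + 1106/451 = 35467/17589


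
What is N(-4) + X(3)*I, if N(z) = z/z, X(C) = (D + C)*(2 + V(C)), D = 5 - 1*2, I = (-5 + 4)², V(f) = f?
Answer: 31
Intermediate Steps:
I = 1 (I = (-1)² = 1)
D = 3 (D = 5 - 2 = 3)
X(C) = (2 + C)*(3 + C) (X(C) = (3 + C)*(2 + C) = (2 + C)*(3 + C))
N(z) = 1
N(-4) + X(3)*I = 1 + (6 + 3² + 5*3)*1 = 1 + (6 + 9 + 15)*1 = 1 + 30*1 = 1 + 30 = 31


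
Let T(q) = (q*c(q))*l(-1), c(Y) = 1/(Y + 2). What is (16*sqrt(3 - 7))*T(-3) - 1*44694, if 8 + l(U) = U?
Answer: -44694 - 864*I ≈ -44694.0 - 864.0*I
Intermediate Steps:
c(Y) = 1/(2 + Y)
l(U) = -8 + U
T(q) = -9*q/(2 + q) (T(q) = (q/(2 + q))*(-8 - 1) = (q/(2 + q))*(-9) = -9*q/(2 + q))
(16*sqrt(3 - 7))*T(-3) - 1*44694 = (16*sqrt(3 - 7))*(-9*(-3)/(2 - 3)) - 1*44694 = (16*sqrt(-4))*(-9*(-3)/(-1)) - 44694 = (16*(2*I))*(-9*(-3)*(-1)) - 44694 = (32*I)*(-27) - 44694 = -864*I - 44694 = -44694 - 864*I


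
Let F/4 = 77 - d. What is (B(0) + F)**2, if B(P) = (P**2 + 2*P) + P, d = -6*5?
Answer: 183184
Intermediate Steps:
d = -30
B(P) = P**2 + 3*P
F = 428 (F = 4*(77 - 1*(-30)) = 4*(77 + 30) = 4*107 = 428)
(B(0) + F)**2 = (0*(3 + 0) + 428)**2 = (0*3 + 428)**2 = (0 + 428)**2 = 428**2 = 183184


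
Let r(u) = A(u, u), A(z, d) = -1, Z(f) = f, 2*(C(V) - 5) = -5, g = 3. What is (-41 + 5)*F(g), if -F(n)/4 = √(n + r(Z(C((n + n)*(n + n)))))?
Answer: 144*√2 ≈ 203.65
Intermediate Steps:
C(V) = 5/2 (C(V) = 5 + (½)*(-5) = 5 - 5/2 = 5/2)
r(u) = -1
F(n) = -4*√(-1 + n) (F(n) = -4*√(n - 1) = -4*√(-1 + n))
(-41 + 5)*F(g) = (-41 + 5)*(-4*√(-1 + 3)) = -(-144)*√2 = 144*√2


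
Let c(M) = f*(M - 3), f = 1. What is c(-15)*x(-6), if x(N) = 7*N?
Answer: 756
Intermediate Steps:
c(M) = -3 + M (c(M) = 1*(M - 3) = 1*(-3 + M) = -3 + M)
c(-15)*x(-6) = (-3 - 15)*(7*(-6)) = -18*(-42) = 756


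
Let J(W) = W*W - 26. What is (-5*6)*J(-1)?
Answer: 750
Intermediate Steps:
J(W) = -26 + W**2 (J(W) = W**2 - 26 = -26 + W**2)
(-5*6)*J(-1) = (-5*6)*(-26 + (-1)**2) = -30*(-26 + 1) = -30*(-25) = 750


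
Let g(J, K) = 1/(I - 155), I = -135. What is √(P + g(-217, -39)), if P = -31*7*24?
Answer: I*√437993090/290 ≈ 72.167*I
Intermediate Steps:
P = -5208 (P = -217*24 = -5208)
g(J, K) = -1/290 (g(J, K) = 1/(-135 - 155) = 1/(-290) = -1/290)
√(P + g(-217, -39)) = √(-5208 - 1/290) = √(-1510321/290) = I*√437993090/290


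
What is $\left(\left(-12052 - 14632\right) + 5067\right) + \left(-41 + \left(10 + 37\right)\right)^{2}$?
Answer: $-21581$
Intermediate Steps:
$\left(\left(-12052 - 14632\right) + 5067\right) + \left(-41 + \left(10 + 37\right)\right)^{2} = \left(\left(-12052 - 14632\right) + 5067\right) + \left(-41 + 47\right)^{2} = \left(-26684 + 5067\right) + 6^{2} = -21617 + 36 = -21581$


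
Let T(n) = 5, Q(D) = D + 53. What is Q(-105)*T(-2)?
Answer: -260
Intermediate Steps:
Q(D) = 53 + D
Q(-105)*T(-2) = (53 - 105)*5 = -52*5 = -260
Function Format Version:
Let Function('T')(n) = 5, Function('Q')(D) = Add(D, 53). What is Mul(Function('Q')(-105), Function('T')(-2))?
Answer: -260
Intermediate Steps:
Function('Q')(D) = Add(53, D)
Mul(Function('Q')(-105), Function('T')(-2)) = Mul(Add(53, -105), 5) = Mul(-52, 5) = -260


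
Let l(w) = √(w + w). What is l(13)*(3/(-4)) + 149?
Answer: 149 - 3*√26/4 ≈ 145.18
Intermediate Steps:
l(w) = √2*√w (l(w) = √(2*w) = √2*√w)
l(13)*(3/(-4)) + 149 = (√2*√13)*(3/(-4)) + 149 = √26*(3*(-¼)) + 149 = √26*(-¾) + 149 = -3*√26/4 + 149 = 149 - 3*√26/4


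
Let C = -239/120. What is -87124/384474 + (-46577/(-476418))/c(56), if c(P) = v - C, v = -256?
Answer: -105611437661746/465267912889791 ≈ -0.22699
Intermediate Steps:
C = -239/120 (C = -239*1/120 = -239/120 ≈ -1.9917)
c(P) = -30481/120 (c(P) = -256 - 1*(-239/120) = -256 + 239/120 = -30481/120)
-87124/384474 + (-46577/(-476418))/c(56) = -87124/384474 + (-46577/(-476418))/(-30481/120) = -87124*1/384474 - 46577*(-1/476418)*(-120/30481) = -43562/192237 + (46577/476418)*(-120/30481) = -43562/192237 - 931540/2420282843 = -105611437661746/465267912889791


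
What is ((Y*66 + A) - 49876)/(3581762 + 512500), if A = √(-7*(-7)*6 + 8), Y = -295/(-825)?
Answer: -124631/10235655 + √302/4094262 ≈ -0.012172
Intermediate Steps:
Y = 59/165 (Y = -295*(-1/825) = 59/165 ≈ 0.35758)
A = √302 (A = √(49*6 + 8) = √(294 + 8) = √302 ≈ 17.378)
((Y*66 + A) - 49876)/(3581762 + 512500) = (((59/165)*66 + √302) - 49876)/(3581762 + 512500) = ((118/5 + √302) - 49876)/4094262 = (-249262/5 + √302)*(1/4094262) = -124631/10235655 + √302/4094262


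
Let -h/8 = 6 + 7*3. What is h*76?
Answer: -16416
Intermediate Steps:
h = -216 (h = -8*(6 + 7*3) = -8*(6 + 21) = -8*27 = -216)
h*76 = -216*76 = -16416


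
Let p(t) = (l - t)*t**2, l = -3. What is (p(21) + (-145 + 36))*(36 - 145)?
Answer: 1165537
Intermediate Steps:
p(t) = t**2*(-3 - t) (p(t) = (-3 - t)*t**2 = t**2*(-3 - t))
(p(21) + (-145 + 36))*(36 - 145) = (21**2*(-3 - 1*21) + (-145 + 36))*(36 - 145) = (441*(-3 - 21) - 109)*(-109) = (441*(-24) - 109)*(-109) = (-10584 - 109)*(-109) = -10693*(-109) = 1165537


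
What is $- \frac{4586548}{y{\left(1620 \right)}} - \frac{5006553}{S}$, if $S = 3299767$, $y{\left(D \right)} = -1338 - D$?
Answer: $\frac{7559865175271}{4880355393} \approx 1549.0$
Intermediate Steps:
$- \frac{4586548}{y{\left(1620 \right)}} - \frac{5006553}{S} = - \frac{4586548}{-1338 - 1620} - \frac{5006553}{3299767} = - \frac{4586548}{-2958} - \frac{5006553}{3299767} = \left(-4586548\right) \left(- \frac{1}{2958}\right) - \frac{5006553}{3299767} = \frac{2293274}{1479} - \frac{5006553}{3299767} = \frac{7559865175271}{4880355393}$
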